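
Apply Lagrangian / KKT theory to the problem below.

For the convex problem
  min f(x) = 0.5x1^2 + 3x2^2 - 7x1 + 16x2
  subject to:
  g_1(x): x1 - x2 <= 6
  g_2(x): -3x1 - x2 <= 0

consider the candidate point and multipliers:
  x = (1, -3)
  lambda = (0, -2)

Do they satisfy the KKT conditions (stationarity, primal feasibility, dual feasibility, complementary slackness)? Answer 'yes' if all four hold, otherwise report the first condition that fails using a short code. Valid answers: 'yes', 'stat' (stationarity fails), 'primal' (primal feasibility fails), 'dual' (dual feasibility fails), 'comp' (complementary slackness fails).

Gradient of f: grad f(x) = Q x + c = (-6, -2)
Constraint values g_i(x) = a_i^T x - b_i:
  g_1((1, -3)) = -2
  g_2((1, -3)) = 0
Stationarity residual: grad f(x) + sum_i lambda_i a_i = (0, 0)
  -> stationarity OK
Primal feasibility (all g_i <= 0): OK
Dual feasibility (all lambda_i >= 0): FAILS
Complementary slackness (lambda_i * g_i(x) = 0 for all i): OK

Verdict: the first failing condition is dual_feasibility -> dual.

dual


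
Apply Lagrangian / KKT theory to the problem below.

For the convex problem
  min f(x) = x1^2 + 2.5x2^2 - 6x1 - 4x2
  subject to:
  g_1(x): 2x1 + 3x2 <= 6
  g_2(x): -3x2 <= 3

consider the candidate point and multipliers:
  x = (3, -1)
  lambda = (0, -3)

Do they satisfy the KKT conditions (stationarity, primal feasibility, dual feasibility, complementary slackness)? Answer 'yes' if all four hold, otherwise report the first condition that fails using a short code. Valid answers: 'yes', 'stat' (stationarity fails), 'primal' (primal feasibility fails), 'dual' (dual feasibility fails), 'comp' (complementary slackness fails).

Gradient of f: grad f(x) = Q x + c = (0, -9)
Constraint values g_i(x) = a_i^T x - b_i:
  g_1((3, -1)) = -3
  g_2((3, -1)) = 0
Stationarity residual: grad f(x) + sum_i lambda_i a_i = (0, 0)
  -> stationarity OK
Primal feasibility (all g_i <= 0): OK
Dual feasibility (all lambda_i >= 0): FAILS
Complementary slackness (lambda_i * g_i(x) = 0 for all i): OK

Verdict: the first failing condition is dual_feasibility -> dual.

dual


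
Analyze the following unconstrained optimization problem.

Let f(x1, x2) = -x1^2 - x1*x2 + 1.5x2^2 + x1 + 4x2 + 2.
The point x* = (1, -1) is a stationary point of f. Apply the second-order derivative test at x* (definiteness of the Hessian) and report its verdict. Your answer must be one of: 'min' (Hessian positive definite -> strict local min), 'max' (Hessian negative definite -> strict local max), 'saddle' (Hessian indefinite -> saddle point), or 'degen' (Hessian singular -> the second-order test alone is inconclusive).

Compute the Hessian H = grad^2 f:
  H = [[-2, -1], [-1, 3]]
Verify stationarity: grad f(x*) = H x* + g = (0, 0).
Eigenvalues of H: -2.1926, 3.1926.
Eigenvalues have mixed signs, so H is indefinite -> x* is a saddle point.

saddle


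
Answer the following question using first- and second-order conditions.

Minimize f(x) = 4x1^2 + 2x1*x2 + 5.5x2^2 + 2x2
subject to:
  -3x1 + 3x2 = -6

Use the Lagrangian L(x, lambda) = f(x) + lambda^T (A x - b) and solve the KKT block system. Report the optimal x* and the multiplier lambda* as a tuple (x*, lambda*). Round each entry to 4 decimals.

Form the Lagrangian:
  L(x, lambda) = (1/2) x^T Q x + c^T x + lambda^T (A x - b)
Stationarity (grad_x L = 0): Q x + c + A^T lambda = 0.
Primal feasibility: A x = b.

This gives the KKT block system:
  [ Q   A^T ] [ x     ]   [-c ]
  [ A    0  ] [ lambda ] = [ b ]

Solving the linear system:
  x*      = (1.0435, -0.9565)
  lambda* = (2.1449)
  f(x*)   = 5.4783

x* = (1.0435, -0.9565), lambda* = (2.1449)


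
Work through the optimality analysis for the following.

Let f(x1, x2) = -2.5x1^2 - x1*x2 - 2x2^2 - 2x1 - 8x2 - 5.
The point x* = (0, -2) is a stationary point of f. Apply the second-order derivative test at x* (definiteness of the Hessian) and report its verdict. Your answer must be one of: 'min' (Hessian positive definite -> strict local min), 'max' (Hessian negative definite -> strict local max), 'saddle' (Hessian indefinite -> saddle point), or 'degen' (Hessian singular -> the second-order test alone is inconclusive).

Compute the Hessian H = grad^2 f:
  H = [[-5, -1], [-1, -4]]
Verify stationarity: grad f(x*) = H x* + g = (0, 0).
Eigenvalues of H: -5.618, -3.382.
Both eigenvalues < 0, so H is negative definite -> x* is a strict local max.

max


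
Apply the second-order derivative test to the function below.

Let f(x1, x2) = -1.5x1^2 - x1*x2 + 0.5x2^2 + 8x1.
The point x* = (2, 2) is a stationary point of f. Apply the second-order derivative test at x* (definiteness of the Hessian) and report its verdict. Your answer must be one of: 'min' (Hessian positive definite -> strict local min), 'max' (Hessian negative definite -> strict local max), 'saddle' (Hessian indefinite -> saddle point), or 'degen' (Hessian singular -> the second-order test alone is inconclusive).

Compute the Hessian H = grad^2 f:
  H = [[-3, -1], [-1, 1]]
Verify stationarity: grad f(x*) = H x* + g = (0, 0).
Eigenvalues of H: -3.2361, 1.2361.
Eigenvalues have mixed signs, so H is indefinite -> x* is a saddle point.

saddle


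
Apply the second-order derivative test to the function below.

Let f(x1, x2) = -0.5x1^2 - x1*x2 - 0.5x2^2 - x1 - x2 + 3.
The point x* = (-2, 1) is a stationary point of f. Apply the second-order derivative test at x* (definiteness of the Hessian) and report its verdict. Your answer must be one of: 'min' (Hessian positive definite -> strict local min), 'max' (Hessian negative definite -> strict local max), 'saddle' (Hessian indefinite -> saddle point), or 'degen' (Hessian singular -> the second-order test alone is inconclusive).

Compute the Hessian H = grad^2 f:
  H = [[-1, -1], [-1, -1]]
Verify stationarity: grad f(x*) = H x* + g = (0, 0).
Eigenvalues of H: -2, 0.
H has a zero eigenvalue (singular; negative semidefinite but not definite), so H is neither positive definite, negative definite, nor indefinite. The second-order test alone is inconclusive -> degen.
(Indeed, f is constant along the null direction of H through x*, so x* is not a strict local extremum.)

degen


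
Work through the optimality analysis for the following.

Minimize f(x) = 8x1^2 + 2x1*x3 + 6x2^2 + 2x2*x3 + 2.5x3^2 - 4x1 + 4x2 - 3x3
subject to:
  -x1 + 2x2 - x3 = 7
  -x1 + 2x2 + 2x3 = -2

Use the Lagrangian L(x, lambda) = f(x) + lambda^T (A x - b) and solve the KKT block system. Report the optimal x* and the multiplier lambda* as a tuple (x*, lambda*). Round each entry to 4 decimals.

Form the Lagrangian:
  L(x, lambda) = (1/2) x^T Q x + c^T x + lambda^T (A x - b)
Stationarity (grad_x L = 0): Q x + c + A^T lambda = 0.
Primal feasibility: A x = b.

This gives the KKT block system:
  [ Q   A^T ] [ x     ]   [-c ]
  [ A    0  ] [ lambda ] = [ b ]

Solving the linear system:
  x*      = (-0.0526, 1.9737, -3)
  lambda* = (-11.9474, 1.1053)
  f(x*)   = 51.4737

x* = (-0.0526, 1.9737, -3), lambda* = (-11.9474, 1.1053)


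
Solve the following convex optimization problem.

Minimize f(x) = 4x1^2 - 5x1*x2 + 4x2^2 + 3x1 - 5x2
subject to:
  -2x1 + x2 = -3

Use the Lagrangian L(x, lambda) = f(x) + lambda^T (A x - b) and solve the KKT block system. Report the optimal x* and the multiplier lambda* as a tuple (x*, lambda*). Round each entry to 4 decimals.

Form the Lagrangian:
  L(x, lambda) = (1/2) x^T Q x + c^T x + lambda^T (A x - b)
Stationarity (grad_x L = 0): Q x + c + A^T lambda = 0.
Primal feasibility: A x = b.

This gives the KKT block system:
  [ Q   A^T ] [ x     ]   [-c ]
  [ A    0  ] [ lambda ] = [ b ]

Solving the linear system:
  x*      = (2, 1)
  lambda* = (7)
  f(x*)   = 11

x* = (2, 1), lambda* = (7)


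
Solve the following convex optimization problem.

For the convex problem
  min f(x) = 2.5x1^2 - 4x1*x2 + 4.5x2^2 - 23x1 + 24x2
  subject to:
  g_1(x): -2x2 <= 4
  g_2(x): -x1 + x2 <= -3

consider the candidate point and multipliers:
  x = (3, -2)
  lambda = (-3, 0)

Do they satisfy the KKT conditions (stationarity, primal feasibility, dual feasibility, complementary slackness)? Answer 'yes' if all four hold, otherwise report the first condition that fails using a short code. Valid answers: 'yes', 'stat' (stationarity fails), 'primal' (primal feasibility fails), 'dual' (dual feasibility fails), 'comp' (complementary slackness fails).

Gradient of f: grad f(x) = Q x + c = (0, -6)
Constraint values g_i(x) = a_i^T x - b_i:
  g_1((3, -2)) = 0
  g_2((3, -2)) = -2
Stationarity residual: grad f(x) + sum_i lambda_i a_i = (0, 0)
  -> stationarity OK
Primal feasibility (all g_i <= 0): OK
Dual feasibility (all lambda_i >= 0): FAILS
Complementary slackness (lambda_i * g_i(x) = 0 for all i): OK

Verdict: the first failing condition is dual_feasibility -> dual.

dual


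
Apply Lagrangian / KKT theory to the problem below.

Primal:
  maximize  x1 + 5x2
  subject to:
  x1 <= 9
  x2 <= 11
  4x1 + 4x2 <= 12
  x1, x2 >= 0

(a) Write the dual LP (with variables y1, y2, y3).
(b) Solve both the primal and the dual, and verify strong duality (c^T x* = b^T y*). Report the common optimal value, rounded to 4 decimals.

The standard primal-dual pair for 'max c^T x s.t. A x <= b, x >= 0' is:
  Dual:  min b^T y  s.t.  A^T y >= c,  y >= 0.

So the dual LP is:
  minimize  9y1 + 11y2 + 12y3
  subject to:
    y1 + 4y3 >= 1
    y2 + 4y3 >= 5
    y1, y2, y3 >= 0

Solving the primal: x* = (0, 3).
  primal value c^T x* = 15.
Solving the dual: y* = (0, 0, 1.25).
  dual value b^T y* = 15.
Strong duality: c^T x* = b^T y*. Confirmed.

15


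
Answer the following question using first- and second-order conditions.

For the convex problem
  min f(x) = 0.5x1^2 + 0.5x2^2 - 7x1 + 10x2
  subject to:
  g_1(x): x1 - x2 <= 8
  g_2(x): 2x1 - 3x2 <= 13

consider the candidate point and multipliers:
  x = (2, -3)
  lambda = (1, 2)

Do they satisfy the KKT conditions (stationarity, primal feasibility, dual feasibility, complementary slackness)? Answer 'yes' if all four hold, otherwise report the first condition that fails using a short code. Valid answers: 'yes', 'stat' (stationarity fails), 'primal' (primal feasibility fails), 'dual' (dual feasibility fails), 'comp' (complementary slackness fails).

Gradient of f: grad f(x) = Q x + c = (-5, 7)
Constraint values g_i(x) = a_i^T x - b_i:
  g_1((2, -3)) = -3
  g_2((2, -3)) = 0
Stationarity residual: grad f(x) + sum_i lambda_i a_i = (0, 0)
  -> stationarity OK
Primal feasibility (all g_i <= 0): OK
Dual feasibility (all lambda_i >= 0): OK
Complementary slackness (lambda_i * g_i(x) = 0 for all i): FAILS

Verdict: the first failing condition is complementary_slackness -> comp.

comp


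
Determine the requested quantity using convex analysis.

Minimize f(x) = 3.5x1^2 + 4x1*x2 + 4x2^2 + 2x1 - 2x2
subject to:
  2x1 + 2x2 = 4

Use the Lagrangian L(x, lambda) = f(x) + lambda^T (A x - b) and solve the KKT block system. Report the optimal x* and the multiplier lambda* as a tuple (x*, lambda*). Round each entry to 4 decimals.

Form the Lagrangian:
  L(x, lambda) = (1/2) x^T Q x + c^T x + lambda^T (A x - b)
Stationarity (grad_x L = 0): Q x + c + A^T lambda = 0.
Primal feasibility: A x = b.

This gives the KKT block system:
  [ Q   A^T ] [ x     ]   [-c ]
  [ A    0  ] [ lambda ] = [ b ]

Solving the linear system:
  x*      = (0.5714, 1.4286)
  lambda* = (-5.8571)
  f(x*)   = 10.8571

x* = (0.5714, 1.4286), lambda* = (-5.8571)


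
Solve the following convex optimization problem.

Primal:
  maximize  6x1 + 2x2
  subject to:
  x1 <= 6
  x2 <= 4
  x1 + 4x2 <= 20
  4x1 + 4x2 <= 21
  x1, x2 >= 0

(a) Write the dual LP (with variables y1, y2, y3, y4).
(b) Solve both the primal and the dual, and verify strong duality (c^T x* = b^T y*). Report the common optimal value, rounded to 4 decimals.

The standard primal-dual pair for 'max c^T x s.t. A x <= b, x >= 0' is:
  Dual:  min b^T y  s.t.  A^T y >= c,  y >= 0.

So the dual LP is:
  minimize  6y1 + 4y2 + 20y3 + 21y4
  subject to:
    y1 + y3 + 4y4 >= 6
    y2 + 4y3 + 4y4 >= 2
    y1, y2, y3, y4 >= 0

Solving the primal: x* = (5.25, 0).
  primal value c^T x* = 31.5.
Solving the dual: y* = (0, 0, 0, 1.5).
  dual value b^T y* = 31.5.
Strong duality: c^T x* = b^T y*. Confirmed.

31.5


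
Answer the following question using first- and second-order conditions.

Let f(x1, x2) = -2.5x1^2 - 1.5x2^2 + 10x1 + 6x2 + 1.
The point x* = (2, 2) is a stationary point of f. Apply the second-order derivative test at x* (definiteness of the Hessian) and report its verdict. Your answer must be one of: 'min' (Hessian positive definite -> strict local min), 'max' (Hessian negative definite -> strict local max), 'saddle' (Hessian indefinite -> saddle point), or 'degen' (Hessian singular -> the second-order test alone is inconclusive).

Compute the Hessian H = grad^2 f:
  H = [[-5, 0], [0, -3]]
Verify stationarity: grad f(x*) = H x* + g = (0, 0).
Eigenvalues of H: -5, -3.
Both eigenvalues < 0, so H is negative definite -> x* is a strict local max.

max


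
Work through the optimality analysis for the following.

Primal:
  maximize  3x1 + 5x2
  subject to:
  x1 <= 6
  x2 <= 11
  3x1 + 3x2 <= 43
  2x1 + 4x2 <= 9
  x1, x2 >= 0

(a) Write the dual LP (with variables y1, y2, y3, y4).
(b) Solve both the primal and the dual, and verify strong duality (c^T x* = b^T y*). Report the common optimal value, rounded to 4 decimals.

The standard primal-dual pair for 'max c^T x s.t. A x <= b, x >= 0' is:
  Dual:  min b^T y  s.t.  A^T y >= c,  y >= 0.

So the dual LP is:
  minimize  6y1 + 11y2 + 43y3 + 9y4
  subject to:
    y1 + 3y3 + 2y4 >= 3
    y2 + 3y3 + 4y4 >= 5
    y1, y2, y3, y4 >= 0

Solving the primal: x* = (4.5, 0).
  primal value c^T x* = 13.5.
Solving the dual: y* = (0, 0, 0, 1.5).
  dual value b^T y* = 13.5.
Strong duality: c^T x* = b^T y*. Confirmed.

13.5


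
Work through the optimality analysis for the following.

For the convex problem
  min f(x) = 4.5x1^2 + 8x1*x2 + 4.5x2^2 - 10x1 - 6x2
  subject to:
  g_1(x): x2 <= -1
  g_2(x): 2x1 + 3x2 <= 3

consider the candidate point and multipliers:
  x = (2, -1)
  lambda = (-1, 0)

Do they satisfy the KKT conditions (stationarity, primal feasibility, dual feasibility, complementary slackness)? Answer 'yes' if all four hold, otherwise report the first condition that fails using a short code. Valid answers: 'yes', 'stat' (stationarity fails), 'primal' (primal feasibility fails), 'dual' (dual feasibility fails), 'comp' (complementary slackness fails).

Gradient of f: grad f(x) = Q x + c = (0, 1)
Constraint values g_i(x) = a_i^T x - b_i:
  g_1((2, -1)) = 0
  g_2((2, -1)) = -2
Stationarity residual: grad f(x) + sum_i lambda_i a_i = (0, 0)
  -> stationarity OK
Primal feasibility (all g_i <= 0): OK
Dual feasibility (all lambda_i >= 0): FAILS
Complementary slackness (lambda_i * g_i(x) = 0 for all i): OK

Verdict: the first failing condition is dual_feasibility -> dual.

dual


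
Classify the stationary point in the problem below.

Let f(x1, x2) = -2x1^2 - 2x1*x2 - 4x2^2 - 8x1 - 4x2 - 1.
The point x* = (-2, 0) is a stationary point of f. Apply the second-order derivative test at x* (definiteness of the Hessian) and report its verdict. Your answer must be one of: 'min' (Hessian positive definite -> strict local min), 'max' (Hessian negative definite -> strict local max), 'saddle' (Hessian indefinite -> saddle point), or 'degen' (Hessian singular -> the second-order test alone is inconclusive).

Compute the Hessian H = grad^2 f:
  H = [[-4, -2], [-2, -8]]
Verify stationarity: grad f(x*) = H x* + g = (0, 0).
Eigenvalues of H: -8.8284, -3.1716.
Both eigenvalues < 0, so H is negative definite -> x* is a strict local max.

max


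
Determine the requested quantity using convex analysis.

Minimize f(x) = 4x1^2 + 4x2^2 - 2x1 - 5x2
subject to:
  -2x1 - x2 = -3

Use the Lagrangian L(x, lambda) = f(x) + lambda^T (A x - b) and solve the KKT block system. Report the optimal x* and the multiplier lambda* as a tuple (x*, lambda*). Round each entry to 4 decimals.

Form the Lagrangian:
  L(x, lambda) = (1/2) x^T Q x + c^T x + lambda^T (A x - b)
Stationarity (grad_x L = 0): Q x + c + A^T lambda = 0.
Primal feasibility: A x = b.

This gives the KKT block system:
  [ Q   A^T ] [ x     ]   [-c ]
  [ A    0  ] [ lambda ] = [ b ]

Solving the linear system:
  x*      = (1, 1)
  lambda* = (3)
  f(x*)   = 1

x* = (1, 1), lambda* = (3)


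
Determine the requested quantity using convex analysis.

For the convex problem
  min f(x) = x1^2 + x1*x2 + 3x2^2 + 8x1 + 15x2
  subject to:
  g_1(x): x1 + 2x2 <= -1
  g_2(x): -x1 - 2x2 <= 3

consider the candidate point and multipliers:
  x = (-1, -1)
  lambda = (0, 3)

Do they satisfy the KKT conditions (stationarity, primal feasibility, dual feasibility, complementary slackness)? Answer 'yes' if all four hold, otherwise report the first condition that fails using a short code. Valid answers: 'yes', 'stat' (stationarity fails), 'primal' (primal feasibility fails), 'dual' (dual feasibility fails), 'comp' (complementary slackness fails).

Gradient of f: grad f(x) = Q x + c = (5, 8)
Constraint values g_i(x) = a_i^T x - b_i:
  g_1((-1, -1)) = -2
  g_2((-1, -1)) = 0
Stationarity residual: grad f(x) + sum_i lambda_i a_i = (2, 2)
  -> stationarity FAILS
Primal feasibility (all g_i <= 0): OK
Dual feasibility (all lambda_i >= 0): OK
Complementary slackness (lambda_i * g_i(x) = 0 for all i): OK

Verdict: the first failing condition is stationarity -> stat.

stat


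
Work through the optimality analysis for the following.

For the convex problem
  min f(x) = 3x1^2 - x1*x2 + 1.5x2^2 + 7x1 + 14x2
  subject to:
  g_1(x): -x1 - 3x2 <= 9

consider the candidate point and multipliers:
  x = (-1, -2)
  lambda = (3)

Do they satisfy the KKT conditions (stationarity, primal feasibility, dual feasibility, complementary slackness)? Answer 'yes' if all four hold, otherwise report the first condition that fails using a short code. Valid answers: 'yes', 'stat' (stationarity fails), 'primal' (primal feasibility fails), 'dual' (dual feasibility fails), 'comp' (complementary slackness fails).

Gradient of f: grad f(x) = Q x + c = (3, 9)
Constraint values g_i(x) = a_i^T x - b_i:
  g_1((-1, -2)) = -2
Stationarity residual: grad f(x) + sum_i lambda_i a_i = (0, 0)
  -> stationarity OK
Primal feasibility (all g_i <= 0): OK
Dual feasibility (all lambda_i >= 0): OK
Complementary slackness (lambda_i * g_i(x) = 0 for all i): FAILS

Verdict: the first failing condition is complementary_slackness -> comp.

comp


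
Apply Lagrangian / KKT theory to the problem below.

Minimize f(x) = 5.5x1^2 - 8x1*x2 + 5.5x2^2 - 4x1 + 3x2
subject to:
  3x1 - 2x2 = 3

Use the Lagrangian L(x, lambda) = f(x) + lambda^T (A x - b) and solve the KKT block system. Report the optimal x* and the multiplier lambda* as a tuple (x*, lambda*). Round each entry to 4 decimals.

Form the Lagrangian:
  L(x, lambda) = (1/2) x^T Q x + c^T x + lambda^T (A x - b)
Stationarity (grad_x L = 0): Q x + c + A^T lambda = 0.
Primal feasibility: A x = b.

This gives the KKT block system:
  [ Q   A^T ] [ x     ]   [-c ]
  [ A    0  ] [ lambda ] = [ b ]

Solving the linear system:
  x*      = (1.0426, 0.0638)
  lambda* = (-2.3191)
  f(x*)   = 1.4894

x* = (1.0426, 0.0638), lambda* = (-2.3191)


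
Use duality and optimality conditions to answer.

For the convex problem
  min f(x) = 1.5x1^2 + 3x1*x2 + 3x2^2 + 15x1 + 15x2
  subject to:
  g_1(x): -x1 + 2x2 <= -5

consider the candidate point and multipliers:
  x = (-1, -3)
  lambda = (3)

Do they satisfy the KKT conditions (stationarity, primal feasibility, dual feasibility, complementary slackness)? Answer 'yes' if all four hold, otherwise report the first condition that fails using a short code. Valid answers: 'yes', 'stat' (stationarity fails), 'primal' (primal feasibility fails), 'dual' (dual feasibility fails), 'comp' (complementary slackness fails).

Gradient of f: grad f(x) = Q x + c = (3, -6)
Constraint values g_i(x) = a_i^T x - b_i:
  g_1((-1, -3)) = 0
Stationarity residual: grad f(x) + sum_i lambda_i a_i = (0, 0)
  -> stationarity OK
Primal feasibility (all g_i <= 0): OK
Dual feasibility (all lambda_i >= 0): OK
Complementary slackness (lambda_i * g_i(x) = 0 for all i): OK

Verdict: yes, KKT holds.

yes


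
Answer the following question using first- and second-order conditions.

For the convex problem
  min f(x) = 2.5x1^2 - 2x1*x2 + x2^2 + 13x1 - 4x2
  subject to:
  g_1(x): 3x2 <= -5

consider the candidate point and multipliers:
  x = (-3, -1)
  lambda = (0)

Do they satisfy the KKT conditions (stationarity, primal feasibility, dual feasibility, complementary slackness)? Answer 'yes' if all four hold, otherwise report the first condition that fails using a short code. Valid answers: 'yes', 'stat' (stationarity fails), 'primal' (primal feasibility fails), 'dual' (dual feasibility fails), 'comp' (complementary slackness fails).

Gradient of f: grad f(x) = Q x + c = (0, 0)
Constraint values g_i(x) = a_i^T x - b_i:
  g_1((-3, -1)) = 2
Stationarity residual: grad f(x) + sum_i lambda_i a_i = (0, 0)
  -> stationarity OK
Primal feasibility (all g_i <= 0): FAILS
Dual feasibility (all lambda_i >= 0): OK
Complementary slackness (lambda_i * g_i(x) = 0 for all i): OK

Verdict: the first failing condition is primal_feasibility -> primal.

primal


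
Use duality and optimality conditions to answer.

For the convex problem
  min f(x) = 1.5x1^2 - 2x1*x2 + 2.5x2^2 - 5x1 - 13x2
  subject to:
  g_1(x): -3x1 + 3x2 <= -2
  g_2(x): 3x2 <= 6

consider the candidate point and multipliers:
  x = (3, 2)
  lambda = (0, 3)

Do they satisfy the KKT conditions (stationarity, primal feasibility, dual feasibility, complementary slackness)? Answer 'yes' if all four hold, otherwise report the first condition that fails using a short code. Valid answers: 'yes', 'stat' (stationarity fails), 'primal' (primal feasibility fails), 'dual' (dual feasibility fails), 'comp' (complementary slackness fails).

Gradient of f: grad f(x) = Q x + c = (0, -9)
Constraint values g_i(x) = a_i^T x - b_i:
  g_1((3, 2)) = -1
  g_2((3, 2)) = 0
Stationarity residual: grad f(x) + sum_i lambda_i a_i = (0, 0)
  -> stationarity OK
Primal feasibility (all g_i <= 0): OK
Dual feasibility (all lambda_i >= 0): OK
Complementary slackness (lambda_i * g_i(x) = 0 for all i): OK

Verdict: yes, KKT holds.

yes


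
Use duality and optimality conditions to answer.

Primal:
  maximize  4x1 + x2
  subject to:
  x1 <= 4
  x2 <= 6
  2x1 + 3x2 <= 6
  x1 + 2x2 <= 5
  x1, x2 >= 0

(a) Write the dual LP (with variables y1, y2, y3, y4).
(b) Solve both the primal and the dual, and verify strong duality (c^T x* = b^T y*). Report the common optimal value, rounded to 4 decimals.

The standard primal-dual pair for 'max c^T x s.t. A x <= b, x >= 0' is:
  Dual:  min b^T y  s.t.  A^T y >= c,  y >= 0.

So the dual LP is:
  minimize  4y1 + 6y2 + 6y3 + 5y4
  subject to:
    y1 + 2y3 + y4 >= 4
    y2 + 3y3 + 2y4 >= 1
    y1, y2, y3, y4 >= 0

Solving the primal: x* = (3, 0).
  primal value c^T x* = 12.
Solving the dual: y* = (0, 0, 2, 0).
  dual value b^T y* = 12.
Strong duality: c^T x* = b^T y*. Confirmed.

12


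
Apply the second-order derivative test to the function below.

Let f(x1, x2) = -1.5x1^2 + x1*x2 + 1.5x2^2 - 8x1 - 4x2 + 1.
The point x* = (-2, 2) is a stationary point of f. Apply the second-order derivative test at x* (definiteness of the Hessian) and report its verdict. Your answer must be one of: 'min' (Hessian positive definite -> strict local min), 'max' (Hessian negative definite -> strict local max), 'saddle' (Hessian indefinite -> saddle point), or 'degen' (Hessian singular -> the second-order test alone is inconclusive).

Compute the Hessian H = grad^2 f:
  H = [[-3, 1], [1, 3]]
Verify stationarity: grad f(x*) = H x* + g = (0, 0).
Eigenvalues of H: -3.1623, 3.1623.
Eigenvalues have mixed signs, so H is indefinite -> x* is a saddle point.

saddle


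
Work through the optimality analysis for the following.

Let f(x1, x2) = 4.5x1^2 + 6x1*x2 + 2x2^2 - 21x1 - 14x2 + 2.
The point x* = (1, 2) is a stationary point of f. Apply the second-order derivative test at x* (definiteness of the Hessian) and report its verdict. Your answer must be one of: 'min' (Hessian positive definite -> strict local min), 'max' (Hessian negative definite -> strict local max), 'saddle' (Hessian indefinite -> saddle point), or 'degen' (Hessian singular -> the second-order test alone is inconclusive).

Compute the Hessian H = grad^2 f:
  H = [[9, 6], [6, 4]]
Verify stationarity: grad f(x*) = H x* + g = (0, 0).
Eigenvalues of H: 0, 13.
H has a zero eigenvalue (singular; positive semidefinite but not definite), so H is neither positive definite, negative definite, nor indefinite. The second-order test alone is inconclusive -> degen.
(Indeed, f is constant along the null direction of H through x*, so x* is not a strict local extremum.)

degen


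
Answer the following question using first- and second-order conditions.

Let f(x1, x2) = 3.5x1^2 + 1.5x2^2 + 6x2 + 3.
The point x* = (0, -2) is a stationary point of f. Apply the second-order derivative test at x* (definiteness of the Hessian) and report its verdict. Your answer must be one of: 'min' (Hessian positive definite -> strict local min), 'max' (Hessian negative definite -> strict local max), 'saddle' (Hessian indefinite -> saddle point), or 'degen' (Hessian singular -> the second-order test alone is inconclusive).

Compute the Hessian H = grad^2 f:
  H = [[7, 0], [0, 3]]
Verify stationarity: grad f(x*) = H x* + g = (0, 0).
Eigenvalues of H: 3, 7.
Both eigenvalues > 0, so H is positive definite -> x* is a strict local min.

min


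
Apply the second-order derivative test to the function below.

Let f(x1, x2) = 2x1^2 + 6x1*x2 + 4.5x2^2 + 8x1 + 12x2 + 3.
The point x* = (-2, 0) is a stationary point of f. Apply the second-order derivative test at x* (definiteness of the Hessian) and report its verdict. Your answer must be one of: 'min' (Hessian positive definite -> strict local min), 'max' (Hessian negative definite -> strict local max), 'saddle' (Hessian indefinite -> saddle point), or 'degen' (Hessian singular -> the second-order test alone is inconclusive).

Compute the Hessian H = grad^2 f:
  H = [[4, 6], [6, 9]]
Verify stationarity: grad f(x*) = H x* + g = (0, 0).
Eigenvalues of H: 0, 13.
H has a zero eigenvalue (singular; positive semidefinite but not definite), so H is neither positive definite, negative definite, nor indefinite. The second-order test alone is inconclusive -> degen.
(Indeed, f is constant along the null direction of H through x*, so x* is not a strict local extremum.)

degen


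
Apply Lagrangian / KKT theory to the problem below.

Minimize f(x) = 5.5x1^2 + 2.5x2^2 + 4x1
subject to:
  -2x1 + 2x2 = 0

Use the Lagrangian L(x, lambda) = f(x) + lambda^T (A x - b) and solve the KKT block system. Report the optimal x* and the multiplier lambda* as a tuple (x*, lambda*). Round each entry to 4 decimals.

Form the Lagrangian:
  L(x, lambda) = (1/2) x^T Q x + c^T x + lambda^T (A x - b)
Stationarity (grad_x L = 0): Q x + c + A^T lambda = 0.
Primal feasibility: A x = b.

This gives the KKT block system:
  [ Q   A^T ] [ x     ]   [-c ]
  [ A    0  ] [ lambda ] = [ b ]

Solving the linear system:
  x*      = (-0.25, -0.25)
  lambda* = (0.625)
  f(x*)   = -0.5

x* = (-0.25, -0.25), lambda* = (0.625)


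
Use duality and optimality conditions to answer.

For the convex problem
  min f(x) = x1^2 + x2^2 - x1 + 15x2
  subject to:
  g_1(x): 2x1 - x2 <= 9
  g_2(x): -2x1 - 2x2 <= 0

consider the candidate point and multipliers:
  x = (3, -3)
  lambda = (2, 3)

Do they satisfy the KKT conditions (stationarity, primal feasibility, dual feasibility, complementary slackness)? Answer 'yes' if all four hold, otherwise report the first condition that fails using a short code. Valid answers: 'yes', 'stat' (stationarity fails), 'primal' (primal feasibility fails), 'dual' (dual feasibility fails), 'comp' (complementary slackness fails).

Gradient of f: grad f(x) = Q x + c = (5, 9)
Constraint values g_i(x) = a_i^T x - b_i:
  g_1((3, -3)) = 0
  g_2((3, -3)) = 0
Stationarity residual: grad f(x) + sum_i lambda_i a_i = (3, 1)
  -> stationarity FAILS
Primal feasibility (all g_i <= 0): OK
Dual feasibility (all lambda_i >= 0): OK
Complementary slackness (lambda_i * g_i(x) = 0 for all i): OK

Verdict: the first failing condition is stationarity -> stat.

stat


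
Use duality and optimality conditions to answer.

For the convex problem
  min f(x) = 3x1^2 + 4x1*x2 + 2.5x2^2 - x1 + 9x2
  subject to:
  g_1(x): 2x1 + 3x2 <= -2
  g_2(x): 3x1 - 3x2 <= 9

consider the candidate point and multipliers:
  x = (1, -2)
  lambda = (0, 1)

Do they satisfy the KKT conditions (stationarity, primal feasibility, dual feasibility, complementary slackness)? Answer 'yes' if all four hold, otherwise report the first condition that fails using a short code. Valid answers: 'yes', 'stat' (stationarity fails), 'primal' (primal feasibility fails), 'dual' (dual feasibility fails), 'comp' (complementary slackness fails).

Gradient of f: grad f(x) = Q x + c = (-3, 3)
Constraint values g_i(x) = a_i^T x - b_i:
  g_1((1, -2)) = -2
  g_2((1, -2)) = 0
Stationarity residual: grad f(x) + sum_i lambda_i a_i = (0, 0)
  -> stationarity OK
Primal feasibility (all g_i <= 0): OK
Dual feasibility (all lambda_i >= 0): OK
Complementary slackness (lambda_i * g_i(x) = 0 for all i): OK

Verdict: yes, KKT holds.

yes


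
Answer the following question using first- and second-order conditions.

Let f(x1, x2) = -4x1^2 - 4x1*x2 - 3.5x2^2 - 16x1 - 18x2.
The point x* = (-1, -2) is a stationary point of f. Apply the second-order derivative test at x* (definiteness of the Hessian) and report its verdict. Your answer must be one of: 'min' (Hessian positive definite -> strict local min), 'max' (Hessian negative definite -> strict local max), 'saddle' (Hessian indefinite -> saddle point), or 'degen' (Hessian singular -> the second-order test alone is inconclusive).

Compute the Hessian H = grad^2 f:
  H = [[-8, -4], [-4, -7]]
Verify stationarity: grad f(x*) = H x* + g = (0, 0).
Eigenvalues of H: -11.5311, -3.4689.
Both eigenvalues < 0, so H is negative definite -> x* is a strict local max.

max


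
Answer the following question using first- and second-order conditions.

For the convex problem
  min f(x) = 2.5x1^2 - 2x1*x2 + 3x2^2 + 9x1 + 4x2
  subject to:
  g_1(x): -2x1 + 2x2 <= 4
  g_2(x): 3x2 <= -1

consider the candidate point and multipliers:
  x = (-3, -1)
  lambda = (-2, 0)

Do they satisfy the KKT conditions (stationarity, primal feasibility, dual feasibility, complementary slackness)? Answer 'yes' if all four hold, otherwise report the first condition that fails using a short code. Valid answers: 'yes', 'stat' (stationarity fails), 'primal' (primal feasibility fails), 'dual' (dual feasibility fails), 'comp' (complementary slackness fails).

Gradient of f: grad f(x) = Q x + c = (-4, 4)
Constraint values g_i(x) = a_i^T x - b_i:
  g_1((-3, -1)) = 0
  g_2((-3, -1)) = -2
Stationarity residual: grad f(x) + sum_i lambda_i a_i = (0, 0)
  -> stationarity OK
Primal feasibility (all g_i <= 0): OK
Dual feasibility (all lambda_i >= 0): FAILS
Complementary slackness (lambda_i * g_i(x) = 0 for all i): OK

Verdict: the first failing condition is dual_feasibility -> dual.

dual


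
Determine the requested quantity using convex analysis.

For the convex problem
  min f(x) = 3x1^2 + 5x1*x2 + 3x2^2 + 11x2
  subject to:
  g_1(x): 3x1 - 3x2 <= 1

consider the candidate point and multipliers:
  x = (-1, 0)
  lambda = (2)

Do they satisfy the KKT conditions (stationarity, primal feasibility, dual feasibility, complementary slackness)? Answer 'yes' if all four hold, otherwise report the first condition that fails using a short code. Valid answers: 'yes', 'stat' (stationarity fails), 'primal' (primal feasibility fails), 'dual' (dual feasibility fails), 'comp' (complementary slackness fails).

Gradient of f: grad f(x) = Q x + c = (-6, 6)
Constraint values g_i(x) = a_i^T x - b_i:
  g_1((-1, 0)) = -4
Stationarity residual: grad f(x) + sum_i lambda_i a_i = (0, 0)
  -> stationarity OK
Primal feasibility (all g_i <= 0): OK
Dual feasibility (all lambda_i >= 0): OK
Complementary slackness (lambda_i * g_i(x) = 0 for all i): FAILS

Verdict: the first failing condition is complementary_slackness -> comp.

comp


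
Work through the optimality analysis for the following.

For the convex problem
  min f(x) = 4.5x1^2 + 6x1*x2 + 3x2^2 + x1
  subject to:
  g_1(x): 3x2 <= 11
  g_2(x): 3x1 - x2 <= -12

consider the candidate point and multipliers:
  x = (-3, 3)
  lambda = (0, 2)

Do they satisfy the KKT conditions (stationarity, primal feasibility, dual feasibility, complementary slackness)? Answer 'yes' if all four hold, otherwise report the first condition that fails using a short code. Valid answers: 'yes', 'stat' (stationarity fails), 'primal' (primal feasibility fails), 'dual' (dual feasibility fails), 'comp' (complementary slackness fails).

Gradient of f: grad f(x) = Q x + c = (-8, 0)
Constraint values g_i(x) = a_i^T x - b_i:
  g_1((-3, 3)) = -2
  g_2((-3, 3)) = 0
Stationarity residual: grad f(x) + sum_i lambda_i a_i = (-2, -2)
  -> stationarity FAILS
Primal feasibility (all g_i <= 0): OK
Dual feasibility (all lambda_i >= 0): OK
Complementary slackness (lambda_i * g_i(x) = 0 for all i): OK

Verdict: the first failing condition is stationarity -> stat.

stat


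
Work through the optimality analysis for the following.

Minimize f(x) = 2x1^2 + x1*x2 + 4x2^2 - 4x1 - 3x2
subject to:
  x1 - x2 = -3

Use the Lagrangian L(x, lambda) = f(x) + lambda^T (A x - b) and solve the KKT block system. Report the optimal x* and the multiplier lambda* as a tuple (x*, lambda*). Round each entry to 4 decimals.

Form the Lagrangian:
  L(x, lambda) = (1/2) x^T Q x + c^T x + lambda^T (A x - b)
Stationarity (grad_x L = 0): Q x + c + A^T lambda = 0.
Primal feasibility: A x = b.

This gives the KKT block system:
  [ Q   A^T ] [ x     ]   [-c ]
  [ A    0  ] [ lambda ] = [ b ]

Solving the linear system:
  x*      = (-1.4286, 1.5714)
  lambda* = (8.1429)
  f(x*)   = 12.7143

x* = (-1.4286, 1.5714), lambda* = (8.1429)


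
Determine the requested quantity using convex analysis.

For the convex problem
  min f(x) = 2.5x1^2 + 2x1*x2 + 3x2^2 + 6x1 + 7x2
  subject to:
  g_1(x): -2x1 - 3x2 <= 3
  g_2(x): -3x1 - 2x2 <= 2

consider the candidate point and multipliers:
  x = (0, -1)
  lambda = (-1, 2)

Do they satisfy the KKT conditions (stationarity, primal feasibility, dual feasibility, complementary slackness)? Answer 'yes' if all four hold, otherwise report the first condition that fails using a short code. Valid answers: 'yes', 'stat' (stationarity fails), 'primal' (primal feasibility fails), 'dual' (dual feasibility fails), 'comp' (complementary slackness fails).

Gradient of f: grad f(x) = Q x + c = (4, 1)
Constraint values g_i(x) = a_i^T x - b_i:
  g_1((0, -1)) = 0
  g_2((0, -1)) = 0
Stationarity residual: grad f(x) + sum_i lambda_i a_i = (0, 0)
  -> stationarity OK
Primal feasibility (all g_i <= 0): OK
Dual feasibility (all lambda_i >= 0): FAILS
Complementary slackness (lambda_i * g_i(x) = 0 for all i): OK

Verdict: the first failing condition is dual_feasibility -> dual.

dual


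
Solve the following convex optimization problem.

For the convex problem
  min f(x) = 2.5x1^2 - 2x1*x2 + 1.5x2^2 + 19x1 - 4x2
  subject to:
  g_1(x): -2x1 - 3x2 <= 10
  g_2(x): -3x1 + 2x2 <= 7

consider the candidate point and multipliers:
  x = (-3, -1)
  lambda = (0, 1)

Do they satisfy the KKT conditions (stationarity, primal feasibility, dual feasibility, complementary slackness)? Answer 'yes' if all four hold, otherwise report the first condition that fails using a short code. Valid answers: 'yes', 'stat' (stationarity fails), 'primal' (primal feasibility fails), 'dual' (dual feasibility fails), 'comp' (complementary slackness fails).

Gradient of f: grad f(x) = Q x + c = (6, -1)
Constraint values g_i(x) = a_i^T x - b_i:
  g_1((-3, -1)) = -1
  g_2((-3, -1)) = 0
Stationarity residual: grad f(x) + sum_i lambda_i a_i = (3, 1)
  -> stationarity FAILS
Primal feasibility (all g_i <= 0): OK
Dual feasibility (all lambda_i >= 0): OK
Complementary slackness (lambda_i * g_i(x) = 0 for all i): OK

Verdict: the first failing condition is stationarity -> stat.

stat


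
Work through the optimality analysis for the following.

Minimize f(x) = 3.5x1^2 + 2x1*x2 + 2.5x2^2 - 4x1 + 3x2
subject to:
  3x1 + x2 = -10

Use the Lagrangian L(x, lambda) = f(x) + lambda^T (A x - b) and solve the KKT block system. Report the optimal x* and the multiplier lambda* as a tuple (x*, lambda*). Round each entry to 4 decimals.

Form the Lagrangian:
  L(x, lambda) = (1/2) x^T Q x + c^T x + lambda^T (A x - b)
Stationarity (grad_x L = 0): Q x + c + A^T lambda = 0.
Primal feasibility: A x = b.

This gives the KKT block system:
  [ Q   A^T ] [ x     ]   [-c ]
  [ A    0  ] [ lambda ] = [ b ]

Solving the linear system:
  x*      = (-2.925, -1.225)
  lambda* = (8.975)
  f(x*)   = 48.8875

x* = (-2.925, -1.225), lambda* = (8.975)


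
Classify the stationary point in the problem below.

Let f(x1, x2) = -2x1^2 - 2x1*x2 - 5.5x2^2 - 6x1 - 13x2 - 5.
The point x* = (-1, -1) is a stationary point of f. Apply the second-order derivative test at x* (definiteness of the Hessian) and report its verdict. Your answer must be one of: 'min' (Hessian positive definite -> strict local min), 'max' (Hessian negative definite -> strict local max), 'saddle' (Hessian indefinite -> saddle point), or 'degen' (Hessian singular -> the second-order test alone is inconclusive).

Compute the Hessian H = grad^2 f:
  H = [[-4, -2], [-2, -11]]
Verify stationarity: grad f(x*) = H x* + g = (0, 0).
Eigenvalues of H: -11.5311, -3.4689.
Both eigenvalues < 0, so H is negative definite -> x* is a strict local max.

max


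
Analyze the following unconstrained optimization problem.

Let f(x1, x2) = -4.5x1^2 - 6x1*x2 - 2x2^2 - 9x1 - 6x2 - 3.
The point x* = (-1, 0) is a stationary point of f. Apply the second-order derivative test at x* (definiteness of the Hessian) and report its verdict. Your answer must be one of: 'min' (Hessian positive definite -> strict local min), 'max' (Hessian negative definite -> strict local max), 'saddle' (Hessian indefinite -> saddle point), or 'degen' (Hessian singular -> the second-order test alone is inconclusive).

Compute the Hessian H = grad^2 f:
  H = [[-9, -6], [-6, -4]]
Verify stationarity: grad f(x*) = H x* + g = (0, 0).
Eigenvalues of H: -13, 0.
H has a zero eigenvalue (singular; negative semidefinite but not definite), so H is neither positive definite, negative definite, nor indefinite. The second-order test alone is inconclusive -> degen.
(Indeed, f is constant along the null direction of H through x*, so x* is not a strict local extremum.)

degen


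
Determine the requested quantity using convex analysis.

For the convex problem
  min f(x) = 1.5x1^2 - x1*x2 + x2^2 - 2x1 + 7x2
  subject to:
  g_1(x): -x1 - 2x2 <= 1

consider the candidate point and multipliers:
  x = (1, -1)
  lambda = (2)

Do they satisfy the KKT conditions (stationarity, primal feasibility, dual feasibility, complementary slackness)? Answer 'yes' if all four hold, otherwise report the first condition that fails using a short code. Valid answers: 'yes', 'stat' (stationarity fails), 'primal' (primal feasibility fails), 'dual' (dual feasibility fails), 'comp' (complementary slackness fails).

Gradient of f: grad f(x) = Q x + c = (2, 4)
Constraint values g_i(x) = a_i^T x - b_i:
  g_1((1, -1)) = 0
Stationarity residual: grad f(x) + sum_i lambda_i a_i = (0, 0)
  -> stationarity OK
Primal feasibility (all g_i <= 0): OK
Dual feasibility (all lambda_i >= 0): OK
Complementary slackness (lambda_i * g_i(x) = 0 for all i): OK

Verdict: yes, KKT holds.

yes


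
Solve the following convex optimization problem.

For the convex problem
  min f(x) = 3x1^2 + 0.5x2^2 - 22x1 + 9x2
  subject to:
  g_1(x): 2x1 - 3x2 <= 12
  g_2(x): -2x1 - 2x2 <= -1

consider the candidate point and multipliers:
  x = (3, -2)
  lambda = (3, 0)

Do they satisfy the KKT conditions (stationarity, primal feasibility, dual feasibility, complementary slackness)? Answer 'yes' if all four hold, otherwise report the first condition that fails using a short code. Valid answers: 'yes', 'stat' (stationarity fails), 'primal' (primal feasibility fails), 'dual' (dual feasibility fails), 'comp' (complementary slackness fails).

Gradient of f: grad f(x) = Q x + c = (-4, 7)
Constraint values g_i(x) = a_i^T x - b_i:
  g_1((3, -2)) = 0
  g_2((3, -2)) = -1
Stationarity residual: grad f(x) + sum_i lambda_i a_i = (2, -2)
  -> stationarity FAILS
Primal feasibility (all g_i <= 0): OK
Dual feasibility (all lambda_i >= 0): OK
Complementary slackness (lambda_i * g_i(x) = 0 for all i): OK

Verdict: the first failing condition is stationarity -> stat.

stat
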